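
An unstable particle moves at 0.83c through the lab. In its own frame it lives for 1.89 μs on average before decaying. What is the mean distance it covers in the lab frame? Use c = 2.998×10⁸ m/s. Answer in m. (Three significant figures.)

Lorentz factor: γ = (1 − 0.6889)^(−1/2) = 1.7929.
Lab-frame lifetime: Δt = γτ = 1.7929 × 1.89 μs = 3.3886 μs.
Distance: d = vΔt = 0.83 × 2.998×10⁸ m/s × 3.3886×10^-6 s = 843 m.

843 m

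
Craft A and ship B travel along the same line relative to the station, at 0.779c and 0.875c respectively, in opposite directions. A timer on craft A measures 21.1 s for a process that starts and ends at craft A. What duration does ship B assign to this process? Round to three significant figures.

Speed of craft A in ship B's frame: u = (v_A + v_B)/(1 + v_A v_B/c²) = (0.779 + 0.875)/(1 + 0.779×0.875) = 1.654/1.681625 = 0.98357; |u| = 0.98357c.
At |u| = 0.98357c, γ = (1 − 0.96741)^(−1/2) = 5.5393.
Craft A's interval is proper; time dilation gives Δt_B = γΔτ = 5.5393 × 21.1 s = 117 s.

117 s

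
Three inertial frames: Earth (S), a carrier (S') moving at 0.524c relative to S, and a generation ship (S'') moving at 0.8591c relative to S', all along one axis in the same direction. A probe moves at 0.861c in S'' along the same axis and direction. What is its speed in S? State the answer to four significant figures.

Compose velocities in two stages. Stage 1 (into S'): u₁ = (0.861+0.8591)/(1+0.861×0.8591) = 0.98874.
Stage 2 (into S): u = (0.98874+0.524)/(1+0.98874×0.524) = 0.99647, so the speed is 0.9965c.

0.9965c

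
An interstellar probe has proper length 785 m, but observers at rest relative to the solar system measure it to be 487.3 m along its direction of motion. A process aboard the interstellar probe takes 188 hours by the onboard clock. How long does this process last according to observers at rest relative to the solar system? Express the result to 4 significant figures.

From L = L₀/γ: γ = 785/487.3 = 1.61092.
Δt = γΔτ = 1.61092 × 188 = 302.9 hours.

302.9 hours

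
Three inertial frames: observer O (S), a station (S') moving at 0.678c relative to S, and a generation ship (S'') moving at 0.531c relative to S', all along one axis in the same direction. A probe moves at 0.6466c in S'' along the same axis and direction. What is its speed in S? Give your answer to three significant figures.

Compose velocities in two stages. Stage 1 (into S'): u₁ = (0.6466+0.531)/(1+0.6466×0.531) = 0.87662.
Stage 2 (into S): u = (0.87662+0.678)/(1+0.87662×0.678) = 0.97508, so the speed is 0.975c.

0.975c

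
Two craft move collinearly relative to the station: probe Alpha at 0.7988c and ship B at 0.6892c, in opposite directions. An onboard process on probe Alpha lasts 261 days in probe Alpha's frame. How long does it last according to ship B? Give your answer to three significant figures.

Speed of probe Alpha in ship B's frame: u = (v_A + v_B)/(1 + v_A v_B/c²) = (0.7988 + 0.6892)/(1 + 0.7988×0.6892) = 1.488/1.55053296 = 0.95967; |u| = 0.95967c.
γ for this relative speed: γ = 1/√(1 − 0.920967) = 3.5571.
Probe Alpha's interval is proper; time dilation gives Δt_B = γΔτ = 3.5571 × 261 days = 928 days.

928 days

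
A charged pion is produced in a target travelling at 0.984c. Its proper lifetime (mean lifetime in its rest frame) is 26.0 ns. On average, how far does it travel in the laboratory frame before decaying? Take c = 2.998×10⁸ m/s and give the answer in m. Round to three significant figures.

43.0 m

Lorentz factor: γ = (1 − 0.968256)^(−1/2) = 5.6127.
Lab-frame lifetime: Δt = γτ = 5.6127 × 26.0 ns = 145.93 ns.
Distance: d = vΔt = 0.984 × 2.998×10⁸ m/s × 1.4593×10^-7 s = 43.0 m.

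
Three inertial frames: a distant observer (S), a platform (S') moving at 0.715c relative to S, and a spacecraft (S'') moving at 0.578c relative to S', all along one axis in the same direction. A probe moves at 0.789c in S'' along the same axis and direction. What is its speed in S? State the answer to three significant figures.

0.990c

Apply u = (u'+v)/(1+u'v) twice. Probe in the platform frame: (0.789+0.578)/(1+0.789·0.578) = 1.367/1.456042 = 0.93885c.
That velocity, transformed to the rest frame of a distant observer: (0.93885+0.715)/(1+0.93885·0.715) = 1.65385/1.67127775 = 0.98957c.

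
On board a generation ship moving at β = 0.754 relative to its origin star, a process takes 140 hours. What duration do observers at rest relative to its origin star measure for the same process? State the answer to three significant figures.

213 hours

With β = 0.754, γ = 1/√(1 − 0.754²) = 1/√0.431484 = 1.5224.
Time dilation: Δt = γ·Δτ = 1.5224 × 140 = 213 hours.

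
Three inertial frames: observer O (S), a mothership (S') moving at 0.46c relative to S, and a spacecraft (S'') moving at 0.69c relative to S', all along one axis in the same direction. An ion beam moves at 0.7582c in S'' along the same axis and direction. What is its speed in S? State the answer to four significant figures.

0.9815c

First combine the ion beam and spacecraft (S''→S'): u₁ = (0.7582 + 0.69)/(1 + 0.7582×0.69) = 1.4482/1.523158 = 0.95079.
Then combine with the mothership (S'→S): u = (0.95079 + 0.46)/(1 + 0.95079×0.46) = 1.41079/1.4373634 = 0.98151.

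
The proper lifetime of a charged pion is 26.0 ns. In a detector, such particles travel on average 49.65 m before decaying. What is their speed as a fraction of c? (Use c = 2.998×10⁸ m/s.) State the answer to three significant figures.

0.988c

d = βγcτ ⇒ βγ = d/(cτ) = 49.65 m / (7.7948 m) = 6.3696.
β = (βγ)/√(1+(βγ)²) = 6.3696/√41.5718 = 0.988.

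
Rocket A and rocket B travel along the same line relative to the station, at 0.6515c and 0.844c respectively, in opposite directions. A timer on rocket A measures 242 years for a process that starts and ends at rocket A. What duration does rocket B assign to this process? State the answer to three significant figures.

922 years

Speed of rocket A in rocket B's frame: u = (v_A + v_B)/(1 + v_A v_B/c²) = (0.6515 + 0.844)/(1 + 0.6515×0.844) = 1.4955/1.549866 = 0.96492; |u| = 0.96492c.
At |u| = 0.96492c, γ = (1 − 0.931071)^(−1/2) = 3.8089.
The clock on rocket A records proper time, so rocket B measures Δt = γΔτ = 3.8089 × 242 = 922 years.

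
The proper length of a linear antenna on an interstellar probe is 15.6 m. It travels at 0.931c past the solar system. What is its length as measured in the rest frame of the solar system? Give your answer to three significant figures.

5.69 m

With β = 0.931, γ = 1/√(1 − 0.931²) = 1/√0.133239 = 2.7396.
Along the direction of motion the measured length is L₀/γ = 15.6/2.7396 = 5.69 m.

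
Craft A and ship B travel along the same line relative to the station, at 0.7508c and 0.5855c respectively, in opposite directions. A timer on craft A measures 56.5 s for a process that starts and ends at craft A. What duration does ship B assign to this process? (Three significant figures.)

152 s

The velocity of craft A relative to ship B is (0.7508 + 0.5855)c / (1 + 0.7508×0.5855) = 0.92825c; relative speed 0.92825c.
γ for this relative speed: γ = 1/√(1 − 0.861648) = 2.6885.
Craft A's interval is proper; time dilation gives Δt_B = γΔτ = 2.6885 × 56.5 s = 152 s.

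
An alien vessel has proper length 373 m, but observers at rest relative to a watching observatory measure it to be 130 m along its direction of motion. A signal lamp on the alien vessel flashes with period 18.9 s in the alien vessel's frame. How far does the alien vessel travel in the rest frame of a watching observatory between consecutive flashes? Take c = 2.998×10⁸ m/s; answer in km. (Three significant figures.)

From L = L₀/γ: γ = 373/130 = 2.86923.
β = √(1 − 1/γ²) = 0.9373. Lab-frame period = γτ = 2.86923×18.9 s = 54.228 s. Distance = βc × γτ = 0.9373 × 2.998×10⁸ m/s × 54.228 s = 1.5238×10^10 m = 1.52×10^7 km.

1.52×10^7 km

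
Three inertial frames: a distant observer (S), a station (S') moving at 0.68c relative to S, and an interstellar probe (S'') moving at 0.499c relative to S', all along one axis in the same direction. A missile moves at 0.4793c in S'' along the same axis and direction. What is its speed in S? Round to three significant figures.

Compose velocities in two stages. Stage 1 (into S'): u₁ = (0.4793+0.499)/(1+0.4793×0.499) = 0.78948.
Stage 2 (into S): u = (0.78948+0.68)/(1+0.78948×0.68) = 0.95617, so the speed is 0.956c.

0.956c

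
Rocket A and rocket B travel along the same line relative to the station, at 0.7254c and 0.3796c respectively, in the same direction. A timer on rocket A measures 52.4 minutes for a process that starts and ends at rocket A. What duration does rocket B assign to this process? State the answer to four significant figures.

59.63 minutes

Transform rocket A's velocity into rocket B's frame: (0.7254 − 0.3796)/(1 − 0.7254·0.3796) = 0.3458/0.72463816, so the relative speed is 0.4772c.
γ for this relative speed: γ = 1/√(1 − 0.22772) = 1.1379.
Rocket A's interval is proper; time dilation gives Δt_B = γΔτ = 1.1379 × 52.4 minutes = 59.63 minutes.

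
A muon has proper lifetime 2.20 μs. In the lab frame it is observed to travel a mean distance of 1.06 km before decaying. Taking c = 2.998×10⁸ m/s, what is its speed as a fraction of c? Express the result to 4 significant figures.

Lab distance = (lab lifetime)·v = γτ·βc, so βγ = d/(cτ) = 1060/(2.998×10⁸ × 2.200×10^-6) = 1.6071.
With βγ = 1.6071: γ² = 1 + (βγ)² = 3.58277, and β = (βγ)/γ = 1.6071/1.89282 = 0.8491.

0.8491c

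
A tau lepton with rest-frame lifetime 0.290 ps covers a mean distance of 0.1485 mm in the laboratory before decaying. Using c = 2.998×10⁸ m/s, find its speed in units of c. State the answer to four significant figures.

Lab distance = (lab lifetime)·v = γτ·βc, so βγ = d/(cτ) = 1.485×10^-4/(2.998×10⁸ × 2.900×10^-13) = 1.708.
With βγ = 1.708: γ² = 1 + (βγ)² = 3.91726, and β = (βγ)/γ = 1.708/1.97921 = 0.8630.

0.8630c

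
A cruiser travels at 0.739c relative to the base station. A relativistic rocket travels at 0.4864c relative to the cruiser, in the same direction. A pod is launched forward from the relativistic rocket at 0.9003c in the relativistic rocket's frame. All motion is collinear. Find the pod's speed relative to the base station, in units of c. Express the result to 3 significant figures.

0.995c

Compose velocities in two stages. Stage 1 (into S'): u₁ = (0.9003+0.4864)/(1+0.9003×0.4864) = 0.96439.
Stage 2 (into S): u = (0.96439+0.739)/(1+0.96439×0.739) = 0.99457, so the speed is 0.995c.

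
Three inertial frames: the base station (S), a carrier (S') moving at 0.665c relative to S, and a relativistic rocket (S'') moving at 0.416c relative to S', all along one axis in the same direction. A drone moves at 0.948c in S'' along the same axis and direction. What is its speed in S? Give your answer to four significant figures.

0.9956c

First combine the drone and relativistic rocket (S''→S'): u₁ = (0.948 + 0.416)/(1 + 0.948×0.416) = 1.364/1.394368 = 0.97822.
Then combine with the carrier (S'→S): u = (0.97822 + 0.665)/(1 + 0.97822×0.665) = 1.64322/1.6505163 = 0.99558.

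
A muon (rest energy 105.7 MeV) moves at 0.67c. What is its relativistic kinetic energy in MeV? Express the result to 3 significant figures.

γ = 1/√(1 − β²) = 1/√(1 − 0.4489) = 1/√0.5511 = 1/0.742361 = 1.34705.
Kinetic energy: K = (γ − 1)mc² = (1.34705 − 1) × 105.7 MeV = 0.34705 × 105.7 = 36.7 MeV.

36.7 MeV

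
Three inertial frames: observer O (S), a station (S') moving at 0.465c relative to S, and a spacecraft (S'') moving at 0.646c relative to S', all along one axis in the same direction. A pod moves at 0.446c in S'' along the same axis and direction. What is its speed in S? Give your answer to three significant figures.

0.942c

Compose velocities in two stages. Stage 1 (into S'): u₁ = (0.446+0.646)/(1+0.446×0.646) = 0.84775.
Stage 2 (into S): u = (0.84775+0.465)/(1+0.84775×0.465) = 0.94158, so the speed is 0.942c.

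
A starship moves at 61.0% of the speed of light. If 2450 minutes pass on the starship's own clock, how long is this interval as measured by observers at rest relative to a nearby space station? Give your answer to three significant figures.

3090 minutes

γ = 1/√(1 − β²) = 1/√(1 − 0.3721) = 1/√0.6279 = 1/0.792401 = 1.262.
Time dilation: Δt = γ·Δτ = 1.262 × 2450 = 3090 minutes.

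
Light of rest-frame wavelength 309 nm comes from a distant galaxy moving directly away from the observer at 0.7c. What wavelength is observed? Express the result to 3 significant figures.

736 nm

Relativistic Doppler for wavelength: λ_obs = λ_src · √((1+β)/(1−β)).
With β = 0.7: factor = √(1.7/0.3) = 2.3805.
λ_obs = 309 × 2.3805 = 736 nm.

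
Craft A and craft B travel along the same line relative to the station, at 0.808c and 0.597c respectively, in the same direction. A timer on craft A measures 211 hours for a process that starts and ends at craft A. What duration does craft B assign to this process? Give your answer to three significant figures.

The velocity of craft A relative to craft B is (0.808 − 0.597)c / (1 − 0.808×0.597) = 0.40763c; relative speed 0.40763c.
At |u| = 0.40763c, γ = (1 − 0.166162)^(−1/2) = 1.0951.
The clock on craft A records proper time, so craft B measures Δt = γΔτ = 1.0951 × 211 = 231 hours.

231 hours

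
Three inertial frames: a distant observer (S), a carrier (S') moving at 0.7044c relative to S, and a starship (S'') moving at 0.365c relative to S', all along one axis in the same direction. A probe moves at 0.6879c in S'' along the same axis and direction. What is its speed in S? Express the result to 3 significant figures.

0.971c

Compose velocities in two stages. Stage 1 (into S'): u₁ = (0.6879+0.365)/(1+0.6879×0.365) = 0.84159.
Stage 2 (into S): u = (0.84159+0.7044)/(1+0.84159×0.7044) = 0.9706, so the speed is 0.971c.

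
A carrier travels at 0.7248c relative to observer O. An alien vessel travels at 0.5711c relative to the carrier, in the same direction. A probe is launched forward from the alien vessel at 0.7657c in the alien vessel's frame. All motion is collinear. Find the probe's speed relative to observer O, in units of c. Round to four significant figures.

Apply u = (u'+v)/(1+u'v) twice. Probe in the carrier frame: (0.7657+0.5711)/(1+0.7657·0.5711) = 1.3368/1.43729127 = 0.93008c.
That velocity, transformed to the rest frame of observer O: (0.93008+0.7248)/(1+0.93008·0.7248) = 1.65488/1.674121984 = 0.98851c.

0.9885c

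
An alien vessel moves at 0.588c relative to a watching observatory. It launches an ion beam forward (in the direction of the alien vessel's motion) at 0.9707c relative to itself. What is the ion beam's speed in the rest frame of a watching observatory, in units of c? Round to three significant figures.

0.992c

In units of c, u = (u' + v)/(1 + u'v) with u' = 0.9707 and v = 0.588.
Numerator: 0.9707 + 0.588 = 1.5587. Denominator: 1 + (0.9707)(0.588) = 1.5707716.
u = 1.5587/1.5707716 = 0.99231, so the speed is 0.992c.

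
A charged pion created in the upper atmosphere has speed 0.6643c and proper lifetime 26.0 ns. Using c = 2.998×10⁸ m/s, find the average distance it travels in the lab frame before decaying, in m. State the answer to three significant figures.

With β = 0.6643, γ = 1/√(1 − 0.6643²) = 1/√0.55870551 = 1.3379.
Lab-frame lifetime: Δt = γτ = 1.3379 × 26.0 ns = 34.785 ns.
Distance: d = vΔt = 0.6643 × 2.998×10⁸ m/s × 3.4785×10^-8 s = 6.93 m.

6.93 m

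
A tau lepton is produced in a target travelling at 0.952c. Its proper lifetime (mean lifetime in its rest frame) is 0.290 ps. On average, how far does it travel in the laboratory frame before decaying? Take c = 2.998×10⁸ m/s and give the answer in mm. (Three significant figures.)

Lorentz factor: γ = (1 − 0.906304)^(−1/2) = 3.2669.
Lab-frame lifetime: Δt = γτ = 3.2669 × 0.290 ps = 0.9474 ps.
Distance: d = vΔt = 0.952 × 2.998×10⁸ m/s × 9.4740×10^-13 s = 2.70×10^-4 m = 0.270 mm.

0.270 mm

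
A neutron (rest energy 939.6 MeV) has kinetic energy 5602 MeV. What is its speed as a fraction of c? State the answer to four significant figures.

0.9896c

γ = 1 + K/(mc²) = 1 + 5602/939.6 = 6.9621.
β = √(1 − 1/γ²) = √(1 − 0.020631) = √0.979369 = 0.9896.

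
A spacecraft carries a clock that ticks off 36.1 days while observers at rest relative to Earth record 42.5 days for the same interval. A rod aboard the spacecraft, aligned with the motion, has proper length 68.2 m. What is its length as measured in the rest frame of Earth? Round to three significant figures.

From Δt = γΔτ: γ = 42.5/36.1 = 1.17729.
L = L₀/γ = 68.2/1.17729 = 57.9 m.

57.9 m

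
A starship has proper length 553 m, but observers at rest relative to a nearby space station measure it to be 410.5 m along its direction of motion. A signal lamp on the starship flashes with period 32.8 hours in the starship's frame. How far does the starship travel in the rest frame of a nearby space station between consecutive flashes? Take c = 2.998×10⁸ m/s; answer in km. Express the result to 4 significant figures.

3.195×10^10 km

γ = L₀/L = 553/410.5 = 1.34714.
β = √(1 − 1/γ²) = 0.67005. Lab-frame period = γτ = 1.34714×32.8 hours = 44.186 hours. Distance = βc × γτ = 0.67005 × 2.998×10⁸ m/s × 159069.6 s = 3.1954×10^13 m = 3.195×10^10 km.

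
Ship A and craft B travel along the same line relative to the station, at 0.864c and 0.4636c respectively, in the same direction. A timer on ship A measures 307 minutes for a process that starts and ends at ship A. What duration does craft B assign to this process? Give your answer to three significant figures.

Speed of ship A in craft B's frame: u = (v_A − v_B)/(1 − v_A v_B/c²) = (0.864 − 0.4636)/(1 − 0.864×0.4636) = 0.4004/0.5994496 = 0.66795; |u| = 0.66795c.
γ for this relative speed: γ = 1/√(1 − 0.446157) = 1.3437.
Ship A's interval is proper; time dilation gives Δt_B = γΔτ = 1.3437 × 307 minutes = 413 minutes.

413 minutes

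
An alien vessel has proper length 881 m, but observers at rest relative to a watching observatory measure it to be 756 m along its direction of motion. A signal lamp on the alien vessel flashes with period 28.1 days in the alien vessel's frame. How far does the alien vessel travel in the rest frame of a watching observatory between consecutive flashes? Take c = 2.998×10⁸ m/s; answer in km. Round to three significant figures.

From L = L₀/γ: γ = 881/756 = 1.16534.
β = √(1 − 1/γ²) = 0.51345. Lab-frame period = γτ = 1.16534×28.1 days = 32.746 days. Distance = βc × γτ = 0.51345 × 2.998×10⁸ m/s × 2829254.4 s = 4.3551×10^14 m = 4.36×10^11 km.

4.36×10^11 km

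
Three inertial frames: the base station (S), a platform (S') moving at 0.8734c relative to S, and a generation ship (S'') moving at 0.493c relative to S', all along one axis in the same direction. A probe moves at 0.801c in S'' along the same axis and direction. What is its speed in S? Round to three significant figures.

Apply u = (u'+v)/(1+u'v) twice. Probe in the platform frame: (0.801+0.493)/(1+0.801·0.493) = 1.294/1.394893 = 0.92767c.
That velocity, transformed to the rest frame of the base station: (0.92767+0.8734)/(1+0.92767·0.8734) = 1.80107/1.810226978 = 0.99494c.

0.995c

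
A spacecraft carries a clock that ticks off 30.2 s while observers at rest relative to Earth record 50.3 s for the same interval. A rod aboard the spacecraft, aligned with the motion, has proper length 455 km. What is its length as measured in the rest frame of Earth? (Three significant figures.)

273 km

The time-dilation ratio gives γ = 50.3/30.2 = 1.66556.
L = L₀/γ = 455/1.66556 = 273 km.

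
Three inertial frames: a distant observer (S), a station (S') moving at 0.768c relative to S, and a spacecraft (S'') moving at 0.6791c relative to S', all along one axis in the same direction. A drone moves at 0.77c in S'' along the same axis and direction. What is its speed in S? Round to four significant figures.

Compose velocities in two stages. Stage 1 (into S'): u₁ = (0.77+0.6791)/(1+0.77×0.6791) = 0.95154.
Stage 2 (into S): u = (0.95154+0.768)/(1+0.95154×0.768) = 0.9935, so the speed is 0.9935c.

0.9935c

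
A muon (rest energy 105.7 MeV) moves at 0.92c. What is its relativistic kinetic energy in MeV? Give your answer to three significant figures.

With β = 0.92, γ = 1/√(1 − 0.92²) = 1/√0.1536 = 2.5516.
Kinetic energy: K = (γ − 1)mc² = (2.5516 − 1) × 105.7 MeV = 1.5516 × 105.7 = 164 MeV.

164 MeV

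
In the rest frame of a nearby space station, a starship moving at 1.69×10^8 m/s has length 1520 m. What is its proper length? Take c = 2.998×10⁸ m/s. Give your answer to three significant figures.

1840 m

β = v/c = (1.69×10^8 m/s)/(2.998×10⁸ m/s) = 0.563709.
γ = 1/√(1 − β²) = 1/√(1 − 0.3177678) = 1/√0.6822322 = 1/0.825973 = 1.2107.
Proper length: L₀ = γ·L = 1.2107 × 1520 = 1840 m.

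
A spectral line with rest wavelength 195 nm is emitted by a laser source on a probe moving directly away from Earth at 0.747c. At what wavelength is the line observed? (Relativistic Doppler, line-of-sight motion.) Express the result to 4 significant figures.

512.4 nm

Relativistic Doppler for wavelength: λ_obs = λ_src · √((1+β)/(1−β)).
With β = 0.747: factor = √(1.747/0.253) = 2.6278.
λ_obs = 195 × 2.6278 = 512.4 nm.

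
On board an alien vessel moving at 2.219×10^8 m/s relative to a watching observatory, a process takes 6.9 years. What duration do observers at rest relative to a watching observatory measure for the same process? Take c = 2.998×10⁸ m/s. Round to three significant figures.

β = v/c = (2.219×10^8 m/s)/(2.998×10⁸ m/s) = 0.74016.
Lorentz factor: γ = (1 − 0.5478368256)^(−1/2) = 1.4871.
Time dilation: Δt = γ·Δτ = 1.4871 × 6.9 = 10.3 years.

10.3 years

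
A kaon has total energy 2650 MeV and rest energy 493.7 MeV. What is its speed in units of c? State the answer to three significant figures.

0.982c

Total energy E = γmc² gives γ = 2650/493.7 = 5.3676.
Hence β = √(1 − 1/γ²) = √(1 − 0.0347088) = √0.9652912 = 0.982.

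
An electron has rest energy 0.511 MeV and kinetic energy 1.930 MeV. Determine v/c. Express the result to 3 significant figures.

0.978

γ = 1 + K/(mc²) = 1 + 1.930/0.511 = 4.7769.
β = √(1 − 1/γ²) = √(1 − 0.0438236) = √0.9561764 = 0.978.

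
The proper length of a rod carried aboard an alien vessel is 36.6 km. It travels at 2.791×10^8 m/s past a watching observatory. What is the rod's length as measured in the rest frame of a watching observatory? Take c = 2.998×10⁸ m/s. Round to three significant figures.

13.4 km

β = v/c = (2.791×10^8 m/s)/(2.998×10⁸ m/s) = 0.930954.
β² = 0.8666754, so γ = 1/√0.1333246 = 2.7387.
Along the direction of motion the measured length is L₀/γ = 36.6/2.7387 = 13.4 km.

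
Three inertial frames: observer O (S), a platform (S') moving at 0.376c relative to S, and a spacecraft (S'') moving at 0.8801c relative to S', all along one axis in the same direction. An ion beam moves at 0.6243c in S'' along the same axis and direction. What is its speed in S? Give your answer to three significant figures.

Apply u = (u'+v)/(1+u'v) twice. Ion beam in the platform frame: (0.6243+0.8801)/(1+0.6243·0.8801) = 1.5044/1.54944643 = 0.97093c.
That velocity, transformed to the rest frame of observer O: (0.97093+0.376)/(1+0.97093·0.376) = 1.34693/1.36506968 = 0.98671c.

0.987c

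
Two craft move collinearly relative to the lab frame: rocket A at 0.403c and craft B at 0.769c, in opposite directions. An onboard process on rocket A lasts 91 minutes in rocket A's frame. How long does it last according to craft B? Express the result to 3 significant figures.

204 minutes

The velocity of rocket A relative to craft B is (0.403 + 0.769)c / (1 + 0.403×0.769) = 0.89472c; relative speed 0.89472c.
At |u| = 0.89472c, γ = (1 − 0.800524)^(−1/2) = 2.239.
The clock on rocket A records proper time, so craft B measures Δt = γΔτ = 2.239 × 91 = 204 minutes.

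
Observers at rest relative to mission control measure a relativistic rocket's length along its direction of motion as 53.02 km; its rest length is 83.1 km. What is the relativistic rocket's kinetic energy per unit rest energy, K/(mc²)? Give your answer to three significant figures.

0.567

γ = L₀/L = 83.1/53.02 = 1.56733.
K/(mc²) = γ − 1 = 1.56733 − 1 = 0.567.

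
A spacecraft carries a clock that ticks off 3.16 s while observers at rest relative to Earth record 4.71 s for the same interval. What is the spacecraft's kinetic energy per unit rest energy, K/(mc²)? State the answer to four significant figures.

0.4905

From Δt = γΔτ: γ = 4.71/3.16 = 1.49051.
Since K = (γ−1)mc², K/(mc²) = 1.49051 − 1 = 0.4905.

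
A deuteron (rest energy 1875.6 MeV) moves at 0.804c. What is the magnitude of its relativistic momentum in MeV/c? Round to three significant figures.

γ = 1/√(1 − β²) = 1/√(1 − 0.646416) = 1/√0.353584 = 1/0.594629 = 1.6817.
Momentum: p = γβ·mc = 1.6817 × 0.804 × 1875.6 MeV/c = 2540 MeV/c.

2540 MeV/c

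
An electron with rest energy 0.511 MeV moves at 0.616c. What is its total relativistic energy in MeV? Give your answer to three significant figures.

Lorentz factor: γ = (1 − 0.379456)^(−1/2) = 1.2694.
Total energy: E = γmc² = 1.2694 × 0.511 MeV = 0.649 MeV.

0.649 MeV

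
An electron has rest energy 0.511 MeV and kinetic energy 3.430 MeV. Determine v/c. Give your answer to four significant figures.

0.9916

γ = 1 + K/(mc²) = 1 + 3.430/0.511 = 7.7123.
β = √(1 − 1/γ²) = √(1 − 0.0168125) = √0.9831875 = 0.9916.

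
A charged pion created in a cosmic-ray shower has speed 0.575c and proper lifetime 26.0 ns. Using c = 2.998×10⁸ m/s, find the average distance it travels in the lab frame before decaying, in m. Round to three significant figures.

5.48 m

γ = 1/√(1 − β²) = 1/√(1 − 0.330625) = 1/√0.669375 = 1/0.818153 = 1.2223.
Lab-frame lifetime: Δt = γτ = 1.2223 × 26.0 ns = 31.78 ns.
Distance: d = vΔt = 0.575 × 2.998×10⁸ m/s × 3.1780×10^-8 s = 5.48 m.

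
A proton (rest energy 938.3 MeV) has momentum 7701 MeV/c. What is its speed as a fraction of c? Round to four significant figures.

0.9927c

pc/(mc²) = 7701/938.3 = 8.2074 = βγ = β/√(1−β²).
So β² = x²/(1 + x²) with x = 8.2074: x² = 67.3614, β² = 67.3614/68.3614 = 0.985372, β = 0.9927.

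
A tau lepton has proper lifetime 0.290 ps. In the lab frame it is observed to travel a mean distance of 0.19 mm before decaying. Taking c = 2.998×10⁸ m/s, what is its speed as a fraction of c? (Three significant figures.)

0.909c

Lab distance = (lab lifetime)·v = γτ·βc, so βγ = d/(cτ) = 1.900×10^-4/(2.998×10⁸ × 2.900×10^-13) = 2.1854.
With βγ = 2.1854: γ² = 1 + (βγ)² = 5.77597, and β = (βγ)/γ = 2.1854/2.40332 = 0.909.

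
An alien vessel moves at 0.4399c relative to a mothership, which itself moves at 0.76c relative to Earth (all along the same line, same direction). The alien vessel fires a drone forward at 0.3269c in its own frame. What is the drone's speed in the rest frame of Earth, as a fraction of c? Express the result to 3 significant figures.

Compose velocities in two stages. Stage 1 (into S'): u₁ = (0.3269+0.4399)/(1+0.3269×0.4399) = 0.67039.
Stage 2 (into S): u = (0.67039+0.76)/(1+0.67039×0.76) = 0.94759, so the speed is 0.948c.

0.948c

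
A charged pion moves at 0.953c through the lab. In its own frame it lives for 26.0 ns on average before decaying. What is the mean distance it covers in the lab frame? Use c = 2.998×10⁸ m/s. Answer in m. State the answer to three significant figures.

24.5 m

γ = 1/√(1 − β²) = 1/√(1 − 0.908209) = 1/√0.091791 = 1/0.30297 = 3.3007.
Lab-frame lifetime: Δt = γτ = 3.3007 × 26.0 ns = 85.818 ns.
Distance: d = vΔt = 0.953 × 2.998×10⁸ m/s × 8.5818×10^-8 s = 24.5 m.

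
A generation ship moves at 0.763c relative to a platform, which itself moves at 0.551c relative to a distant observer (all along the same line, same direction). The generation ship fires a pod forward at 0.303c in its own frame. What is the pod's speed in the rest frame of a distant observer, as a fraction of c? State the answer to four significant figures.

Compose velocities in two stages. Stage 1 (into S'): u₁ = (0.303+0.763)/(1+0.303×0.763) = 0.86583.
Stage 2 (into S): u = (0.86583+0.551)/(1+0.86583×0.551) = 0.95922, so the speed is 0.9592c.

0.9592c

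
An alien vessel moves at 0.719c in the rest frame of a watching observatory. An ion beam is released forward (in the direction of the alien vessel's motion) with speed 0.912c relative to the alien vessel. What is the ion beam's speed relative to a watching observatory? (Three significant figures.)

0.985c

Relativistic velocity addition: u = (u' + v)/(1 + u'v/c²), with u' = 0.912c and v = 0.719c.
Numerator: 0.912 + 0.719 = 1.631. Denominator: 1 + (0.912)(0.719) = 1.655728.
u = 1.631/1.655728 = 0.98507, so the speed is 0.985c.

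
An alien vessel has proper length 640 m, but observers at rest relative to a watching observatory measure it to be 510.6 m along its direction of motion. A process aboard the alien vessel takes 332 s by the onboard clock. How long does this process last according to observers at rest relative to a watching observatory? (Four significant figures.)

416.1 s

γ = L₀/L = 640/510.6 = 1.25343.
The same γ dilates the second interval: 1.25343 × 332 s = 416.1 s.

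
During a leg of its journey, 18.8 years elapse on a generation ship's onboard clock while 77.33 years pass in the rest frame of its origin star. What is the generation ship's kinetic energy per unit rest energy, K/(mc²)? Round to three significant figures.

From Δt = γΔτ: γ = 77.33/18.8 = 4.1133.
Since K = (γ−1)mc², K/(mc²) = 4.1133 − 1 = 3.11.

3.11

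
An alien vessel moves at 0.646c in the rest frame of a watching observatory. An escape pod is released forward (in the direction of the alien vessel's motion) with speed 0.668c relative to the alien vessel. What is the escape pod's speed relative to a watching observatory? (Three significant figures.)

0.918c

In units of c, u = (u' + v)/(1 + u'v) with u' = 0.668 and v = 0.646.
Numerator: 0.668 + 0.646 = 1.314. Denominator: 1 + (0.668)(0.646) = 1.431528.
u = 1.314/1.431528 = 0.9179, so the speed is 0.918c.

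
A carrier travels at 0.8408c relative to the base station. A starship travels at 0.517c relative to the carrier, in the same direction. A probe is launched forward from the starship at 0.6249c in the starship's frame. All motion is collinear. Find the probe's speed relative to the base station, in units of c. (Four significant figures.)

0.9874c

Compose velocities in two stages. Stage 1 (into S'): u₁ = (0.6249+0.517)/(1+0.6249×0.517) = 0.86307.
Stage 2 (into S): u = (0.86307+0.8408)/(1+0.86307×0.8408) = 0.98737, so the speed is 0.9874c.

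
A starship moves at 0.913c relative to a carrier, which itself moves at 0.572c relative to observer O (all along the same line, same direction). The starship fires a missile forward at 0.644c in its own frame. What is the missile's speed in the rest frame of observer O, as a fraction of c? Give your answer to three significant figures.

0.995c

First combine the missile and starship (S''→S'): u₁ = (0.644 + 0.913)/(1 + 0.644×0.913) = 1.557/1.587972 = 0.9805.
Then combine with the carrier (S'→S): u = (0.9805 + 0.572)/(1 + 0.9805×0.572) = 1.5525/1.560846 = 0.99465.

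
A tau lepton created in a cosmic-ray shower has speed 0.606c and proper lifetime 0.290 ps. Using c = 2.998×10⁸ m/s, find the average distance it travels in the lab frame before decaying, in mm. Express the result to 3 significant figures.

β² = 0.367236, so γ = 1/√0.632764 = 1.2571.
Lab-frame lifetime: Δt = γτ = 1.2571 × 0.290 ps = 0.36456 ps.
Distance: d = vΔt = 0.606 × 2.998×10⁸ m/s × 3.6456×10^-13 s = 6.62×10^-5 m = 0.0662 mm.

0.0662 mm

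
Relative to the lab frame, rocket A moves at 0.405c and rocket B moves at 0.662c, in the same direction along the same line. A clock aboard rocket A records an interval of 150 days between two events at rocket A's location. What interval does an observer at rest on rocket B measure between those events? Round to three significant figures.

Speed of rocket A in rocket B's frame: u = (v_A − v_B)/(1 − v_A v_B/c²) = (0.405 − 0.662)/(1 − 0.405×0.662) = −0.257/0.73189 = −0.35115; |u| = 0.35115c.
At |u| = 0.35115c, γ = (1 − 0.123306)^(−1/2) = 1.068.
Rocket A's interval is proper; time dilation gives Δt_B = γΔτ = 1.068 × 150 days = 160 days.

160 days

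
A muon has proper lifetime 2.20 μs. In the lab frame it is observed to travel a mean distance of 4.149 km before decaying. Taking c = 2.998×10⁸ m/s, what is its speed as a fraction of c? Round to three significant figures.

0.988c

Let x = d/(cτ) = 4149 m / (2.998×10⁸ m/s × 2.200×10^-6 s) = 6.2906. Since d = βγcτ, x = βγ = β/√(1−β²).
Solving: β² = x²/(1+x²) = 39.5716/40.5716 = 0.975352, so β = 0.988.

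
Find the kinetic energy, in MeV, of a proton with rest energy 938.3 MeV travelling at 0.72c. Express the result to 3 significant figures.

414 MeV

β² = 0.5184, so γ = 1/√0.4816 = 1.44098.
Kinetic energy: K = (γ − 1)mc² = (1.44098 − 1) × 938.3 MeV = 0.44098 × 938.3 = 414 MeV.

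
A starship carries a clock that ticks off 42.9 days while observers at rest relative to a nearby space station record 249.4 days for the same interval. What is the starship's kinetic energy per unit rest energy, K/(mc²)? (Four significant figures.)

4.814

γ = Δt/Δτ = 249.4/42.9 = 5.81352.
K/(mc²) = γ − 1 = 5.81352 − 1 = 4.814.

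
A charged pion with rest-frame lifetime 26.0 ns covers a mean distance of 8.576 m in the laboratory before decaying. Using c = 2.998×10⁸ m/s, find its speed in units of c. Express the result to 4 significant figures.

Let x = d/(cτ) = 8.576 m / (2.998×10⁸ m/s × 2.600×10^-8 s) = 1.1002. Since d = βγcτ, x = βγ = β/√(1−β²).
Solving: β² = x²/(1+x²) = 1.21044/2.21044 = 0.547601, so β = 0.7400.

0.7400c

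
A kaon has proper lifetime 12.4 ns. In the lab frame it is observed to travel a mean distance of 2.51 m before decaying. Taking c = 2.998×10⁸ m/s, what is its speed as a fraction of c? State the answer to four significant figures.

Let x = d/(cτ) = 2.510 m / (2.998×10⁸ m/s × 1.240×10^-8 s) = 0.67518. Since d = βγcτ, x = βγ = β/√(1−β²).
Solving: β² = x²/(1+x²) = 0.455868/1.455868 = 0.313125, so β = 0.5596.

0.5596c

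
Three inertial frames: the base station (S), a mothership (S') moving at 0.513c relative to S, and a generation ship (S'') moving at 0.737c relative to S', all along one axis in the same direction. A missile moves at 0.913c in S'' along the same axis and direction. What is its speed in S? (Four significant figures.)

Apply u = (u'+v)/(1+u'v) twice. Missile in the mothership frame: (0.913+0.737)/(1+0.913·0.737) = 1.65/1.672881 = 0.98632c.
That velocity, transformed to the rest frame of the base station: (0.98632+0.513)/(1+0.98632·0.513) = 1.49932/1.50598216 = 0.99558c.

0.9956c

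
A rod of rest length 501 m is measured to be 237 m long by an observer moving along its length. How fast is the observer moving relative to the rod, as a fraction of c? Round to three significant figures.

Length contraction gives γ = L₀/L = 501/237 = 2.1139.
β = √(1 − 1/γ²) = √0.776215 = 0.881.

0.881c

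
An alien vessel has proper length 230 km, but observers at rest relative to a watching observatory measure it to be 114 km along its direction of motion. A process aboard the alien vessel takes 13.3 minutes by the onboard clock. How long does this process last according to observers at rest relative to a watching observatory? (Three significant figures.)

γ = L₀/L = 230/114 = 2.01754.
The same γ dilates the second interval: 2.01754 × 13.3 minutes = 26.8 minutes.

26.8 minutes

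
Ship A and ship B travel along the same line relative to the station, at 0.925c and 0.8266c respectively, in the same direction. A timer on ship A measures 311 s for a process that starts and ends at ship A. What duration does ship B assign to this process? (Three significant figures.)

342 s

Speed of ship A in ship B's frame: u = (v_A − v_B)/(1 − v_A v_B/c²) = (0.925 − 0.8266)/(1 − 0.925×0.8266) = 0.0984/0.235395 = 0.41802; |u| = 0.41802c.
At |u| = 0.41802c, γ = (1 − 0.174741)^(−1/2) = 1.1008.
Ship A's interval is proper; time dilation gives Δt_B = γΔτ = 1.1008 × 311 s = 342 s.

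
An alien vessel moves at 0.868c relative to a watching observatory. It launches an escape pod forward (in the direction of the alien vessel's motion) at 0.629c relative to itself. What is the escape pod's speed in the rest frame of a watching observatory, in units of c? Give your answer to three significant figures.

0.968c

Relativistic velocity addition: u = (u' + v)/(1 + u'v/c²), with u' = 0.629c and v = 0.868c.
Numerator: 0.629 + 0.868 = 1.497. Denominator: 1 + (0.629)(0.868) = 1.545972.
u = 1.497/1.545972 = 0.96832, so the speed is 0.968c.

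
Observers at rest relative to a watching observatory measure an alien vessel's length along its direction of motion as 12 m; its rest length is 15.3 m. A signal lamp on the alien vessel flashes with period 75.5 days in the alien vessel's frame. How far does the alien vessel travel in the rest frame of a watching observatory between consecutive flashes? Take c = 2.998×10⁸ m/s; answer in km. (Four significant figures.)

From L = L₀/γ: γ = 15.3/12 = 1.275.
β = √(1 − 1/γ²) = 0.62036. Lab-frame period = γτ = 1.275×75.5 days = 96.262 days. Distance = βc × γτ = 0.62036 × 2.998×10⁸ m/s × 8317036.8 s = 1.5468×10^15 m = 1.547×10^12 km.

1.547×10^12 km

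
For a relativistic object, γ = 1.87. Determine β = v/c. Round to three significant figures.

0.845

β = √(1 − 1/γ²) = √(1 − 1/3.4969) = √0.714032 = 0.845.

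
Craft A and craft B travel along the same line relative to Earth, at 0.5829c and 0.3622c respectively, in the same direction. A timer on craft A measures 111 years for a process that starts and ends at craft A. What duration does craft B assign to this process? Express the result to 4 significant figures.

115.6 years

The velocity of craft A relative to craft B is (0.5829 − 0.3622)c / (1 − 0.5829×0.3622) = 0.27977c; relative speed 0.27977c.
γ for this relative speed: γ = 1/√(1 − 0.0782713) = 1.0416.
The clock on craft A records proper time, so craft B measures Δt = γΔτ = 1.0416 × 111 = 115.6 years.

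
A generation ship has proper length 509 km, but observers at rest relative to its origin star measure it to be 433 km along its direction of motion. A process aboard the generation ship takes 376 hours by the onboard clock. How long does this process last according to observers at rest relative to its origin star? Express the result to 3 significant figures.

442 hours

γ = L₀/L = 509/433 = 1.17552.
Δt = γΔτ = 1.17552 × 376 = 442 hours.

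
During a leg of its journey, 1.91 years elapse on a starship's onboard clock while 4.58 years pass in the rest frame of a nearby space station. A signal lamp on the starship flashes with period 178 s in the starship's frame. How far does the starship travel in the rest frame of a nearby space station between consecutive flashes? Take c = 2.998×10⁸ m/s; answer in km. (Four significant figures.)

1.163×10^8 km

The time-dilation ratio gives γ = 4.58/1.91 = 2.39791.
β = √(1 − 1/γ²) = 0.90889. Lab-frame period = γτ = 2.39791×178 s = 426.83 s. Distance = βc × γτ = 0.90889 × 2.998×10⁸ m/s × 426.83 s = 1.1630×10^11 m = 1.163×10^8 km.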